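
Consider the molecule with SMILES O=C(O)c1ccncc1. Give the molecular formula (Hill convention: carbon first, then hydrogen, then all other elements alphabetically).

C6H5NO2

Walk through each heavy atom and fill implicit hydrogens from standard valence (C 4, N 3, O 2, S 2, halogen 1); for lowercase aromatic atoms, an aromatic c carries 1 H when it has two neighbours and 0 H with three, and aromatic n carries 0 H:
  atom 1: O, bond orders sum to 2 (valence 2) → 0 H
  atom 2: C, bond orders sum to 4 (valence 4) → 0 H
  atom 3: O, bond orders sum to 1 (valence 2) → 1 H
  atom 4: aromatic c, 3 neighbours → 0 H
  atom 5: aromatic c, 2 neighbours → 1 H
  atom 6: aromatic c, 2 neighbours → 1 H
  atom 7: aromatic n, 2 neighbours → 0 H
  atom 8: aromatic c, 2 neighbours → 1 H
  atom 9: aromatic c, 2 neighbours → 1 H
Totals → C:6, H:5, N:1, O:2.
In Hill order: C6H5NO2.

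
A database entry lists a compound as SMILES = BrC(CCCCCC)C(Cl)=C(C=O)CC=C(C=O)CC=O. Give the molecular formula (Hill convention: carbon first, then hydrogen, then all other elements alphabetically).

C16H22BrClO3

Walk through each heavy atom and fill implicit hydrogens from standard valence (C 4, N 3, O 2, S 2, halogen 1):
  atom 1: Br (halogen, monovalent) → 0 H
  atom 2: C, bond orders sum to 3 (valence 4) → 1 H
  atom 3: C, bond orders sum to 2 (valence 4) → 2 H
  atom 4: C, bond orders sum to 2 (valence 4) → 2 H
  atom 5: C, bond orders sum to 2 (valence 4) → 2 H
  atom 6: C, bond orders sum to 2 (valence 4) → 2 H
  atom 7: C, bond orders sum to 2 (valence 4) → 2 H
  atom 8: C, bond orders sum to 1 (valence 4) → 3 H
  atom 9: C, bond orders sum to 4 (valence 4) → 0 H
  atom 10: Cl (halogen, monovalent) → 0 H
  atom 11: C, bond orders sum to 4 (valence 4) → 0 H
  atom 12: C, bond orders sum to 3 (valence 4) → 1 H
  atom 13: O, bond orders sum to 2 (valence 2) → 0 H
  atom 14: C, bond orders sum to 2 (valence 4) → 2 H
  atom 15: C, bond orders sum to 3 (valence 4) → 1 H
  atom 16: C, bond orders sum to 4 (valence 4) → 0 H
  atom 17: C, bond orders sum to 3 (valence 4) → 1 H
  atom 18: O, bond orders sum to 2 (valence 2) → 0 H
  atom 19: C, bond orders sum to 2 (valence 4) → 2 H
  atom 20: C, bond orders sum to 3 (valence 4) → 1 H
  atom 21: O, bond orders sum to 2 (valence 2) → 0 H
Totals → C:16, H:22, Br:1, Cl:1, O:3.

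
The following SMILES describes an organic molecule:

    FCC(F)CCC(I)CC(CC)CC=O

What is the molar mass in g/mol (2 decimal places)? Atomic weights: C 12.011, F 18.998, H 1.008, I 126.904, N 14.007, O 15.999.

First, the molecular formula is C11H19F2IO (counting implicit H from valence).
  C: 11 × 12.011 = 132.121
  F: 2 × 18.998 = 37.996
  H: 19 × 1.008 = 19.152
  I: 1 × 126.904 = 126.904
  O: 1 × 15.999 = 15.999
Sum: 11×12.011 + 2×18.998 + 19×1.008 + 1×126.904 + 1×15.999 = 332.172 → 332.17 g/mol.

332.17 g/mol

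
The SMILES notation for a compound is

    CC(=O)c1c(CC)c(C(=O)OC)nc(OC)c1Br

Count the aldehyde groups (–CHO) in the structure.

Scan the SMILES for the aldehyde motif — none present.
Groups that are present: 1 ester, 1 ether, 1 ketone.

0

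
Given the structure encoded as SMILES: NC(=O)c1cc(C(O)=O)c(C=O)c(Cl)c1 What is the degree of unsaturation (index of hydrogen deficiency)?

Molecular formula: C9H6ClNO4.
DoU = (2C + 2 + N − H − X) / 2, where X is the halogen count and O/S are ignored.
    = (2·9 + 2 + 1 − 6 − 1) / 2 = 14 / 2 = 7.

7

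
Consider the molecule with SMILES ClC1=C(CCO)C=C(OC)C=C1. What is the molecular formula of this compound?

Walk through each heavy atom and fill implicit hydrogens from standard valence (C 4, N 3, O 2, S 2, halogen 1):
  atom 1: Cl (halogen, monovalent) → 0 H
  atom 2: C, bond orders sum to 4 (valence 4) → 0 H
  atom 3: C, bond orders sum to 4 (valence 4) → 0 H
  atom 4: C, bond orders sum to 2 (valence 4) → 2 H
  atom 5: C, bond orders sum to 2 (valence 4) → 2 H
  atom 6: O, bond orders sum to 1 (valence 2) → 1 H
  atom 7: C, bond orders sum to 3 (valence 4) → 1 H
  atom 8: C, bond orders sum to 4 (valence 4) → 0 H
  atom 9: O, bond orders sum to 2 (valence 2) → 0 H
  atom 10: C, bond orders sum to 1 (valence 4) → 3 H
  atom 11: C, bond orders sum to 3 (valence 4) → 1 H
  atom 12: C, bond orders sum to 3 (valence 4) → 1 H
Totals → C:9, H:11, Cl:1, O:2.
In Hill order: C9H11ClO2.

C9H11ClO2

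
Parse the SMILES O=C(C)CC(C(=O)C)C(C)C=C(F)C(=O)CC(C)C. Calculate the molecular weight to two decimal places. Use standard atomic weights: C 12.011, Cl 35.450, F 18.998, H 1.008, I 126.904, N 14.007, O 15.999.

270.34 g/mol

First, the molecular formula is C15H23FO3 (counting implicit H from valence).
  C: 15 × 12.011 = 180.165
  F: 1 × 18.998 = 18.998
  H: 23 × 1.008 = 23.184
  O: 3 × 15.999 = 47.997
Sum: 15×12.011 + 1×18.998 + 23×1.008 + 3×15.999 = 270.344 → 270.34 g/mol.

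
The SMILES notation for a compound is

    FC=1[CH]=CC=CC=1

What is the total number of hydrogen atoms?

Walk through each heavy atom and fill implicit hydrogens from standard valence (C 4, N 3, O 2, S 2, halogen 1):
  atom 1: F (halogen, monovalent) → 0 H
  atom 2: C, bond orders sum to 4 (valence 4) → 0 H
  atom 3: C with explicit H count 1
  atom 4: C, bond orders sum to 3 (valence 4) → 1 H
  atom 5: C, bond orders sum to 3 (valence 4) → 1 H
  atom 6: C, bond orders sum to 3 (valence 4) → 1 H
  atom 7: C, bond orders sum to 3 (valence 4) → 1 H
Total hydrogens: 5.

5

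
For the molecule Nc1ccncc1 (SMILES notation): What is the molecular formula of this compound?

C5H6N2

Walk through each heavy atom and fill implicit hydrogens from standard valence (C 4, N 3, O 2, S 2, halogen 1); for lowercase aromatic atoms, an aromatic c carries 1 H when it has two neighbours and 0 H with three, and aromatic n carries 0 H:
  atom 1: N, bond orders sum to 1 (valence 3) → 2 H
  atom 2: aromatic c, 3 neighbours → 0 H
  atom 3: aromatic c, 2 neighbours → 1 H
  atom 4: aromatic c, 2 neighbours → 1 H
  atom 5: aromatic n, 2 neighbours → 0 H
  atom 6: aromatic c, 2 neighbours → 1 H
  atom 7: aromatic c, 2 neighbours → 1 H
Totals → C:5, H:6, N:2.
In Hill order: C5H6N2.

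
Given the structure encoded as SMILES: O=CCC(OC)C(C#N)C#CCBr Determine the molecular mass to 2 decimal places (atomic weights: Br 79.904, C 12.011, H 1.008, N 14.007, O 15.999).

244.09 g/mol

First, the molecular formula is C9H10BrNO2 (counting implicit H from valence).
  Br: 1 × 79.904 = 79.904
  C: 9 × 12.011 = 108.099
  H: 10 × 1.008 = 10.080
  N: 1 × 14.007 = 14.007
  O: 2 × 15.999 = 31.998
Sum: 1×79.904 + 9×12.011 + 10×1.008 + 1×14.007 + 2×15.999 = 244.088 → 244.09 g/mol.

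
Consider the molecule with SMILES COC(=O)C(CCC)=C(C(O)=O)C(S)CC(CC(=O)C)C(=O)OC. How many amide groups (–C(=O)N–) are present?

0

Scan the SMILES for the amide motif — none present.
Groups that are present: 1 alkene, 1 carboxylic acid, 2 ester, 1 ketone, 1 thiol.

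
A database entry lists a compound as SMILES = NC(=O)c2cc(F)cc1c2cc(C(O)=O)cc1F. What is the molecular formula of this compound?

C12H7F2NO3

Walk through each heavy atom and fill implicit hydrogens from standard valence (C 4, N 3, O 2, S 2, halogen 1); for lowercase aromatic atoms, an aromatic c carries 1 H when it has two neighbours and 0 H with three, and aromatic n carries 0 H:
  atom 1: N, bond orders sum to 1 (valence 3) → 2 H
  atom 2: C, bond orders sum to 4 (valence 4) → 0 H
  atom 3: O, bond orders sum to 2 (valence 2) → 0 H
  atom 4: aromatic c, 3 neighbours → 0 H
  atom 5: aromatic c, 2 neighbours → 1 H
  atom 6: aromatic c, 3 neighbours → 0 H
  atom 7: F (halogen, monovalent) → 0 H
  atom 8: aromatic c, 2 neighbours → 1 H
  atom 9: aromatic c, 3 neighbours → 0 H
  atom 10: aromatic c, 3 neighbours → 0 H
  atom 11: aromatic c, 2 neighbours → 1 H
  atom 12: aromatic c, 3 neighbours → 0 H
  atom 13: C, bond orders sum to 4 (valence 4) → 0 H
  atom 14: O, bond orders sum to 1 (valence 2) → 1 H
  atom 15: O, bond orders sum to 2 (valence 2) → 0 H
  atom 16: aromatic c, 2 neighbours → 1 H
  atom 17: aromatic c, 3 neighbours → 0 H
  atom 18: F (halogen, monovalent) → 0 H
Totals → C:12, H:7, F:2, N:1, O:3.
In Hill order: C12H7F2NO3.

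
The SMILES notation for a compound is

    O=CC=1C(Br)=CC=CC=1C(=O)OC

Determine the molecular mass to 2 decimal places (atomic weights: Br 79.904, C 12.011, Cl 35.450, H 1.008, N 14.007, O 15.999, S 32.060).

243.06 g/mol

First, the molecular formula is C9H7BrO3 (counting implicit H from valence).
  Br: 1 × 79.904 = 79.904
  C: 9 × 12.011 = 108.099
  H: 7 × 1.008 = 7.056
  O: 3 × 15.999 = 47.997
Sum: 1×79.904 + 9×12.011 + 7×1.008 + 3×15.999 = 243.056 → 243.06 g/mol.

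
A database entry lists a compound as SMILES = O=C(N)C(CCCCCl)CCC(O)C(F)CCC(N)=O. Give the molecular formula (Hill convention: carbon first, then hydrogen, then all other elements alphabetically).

C13H24ClFN2O3

Walk through each heavy atom and fill implicit hydrogens from standard valence (C 4, N 3, O 2, S 2, halogen 1):
  atom 1: O, bond orders sum to 2 (valence 2) → 0 H
  atom 2: C, bond orders sum to 4 (valence 4) → 0 H
  atom 3: N, bond orders sum to 1 (valence 3) → 2 H
  atom 4: C, bond orders sum to 3 (valence 4) → 1 H
  atom 5: C, bond orders sum to 2 (valence 4) → 2 H
  atom 6: C, bond orders sum to 2 (valence 4) → 2 H
  atom 7: C, bond orders sum to 2 (valence 4) → 2 H
  atom 8: C, bond orders sum to 2 (valence 4) → 2 H
  atom 9: Cl (halogen, monovalent) → 0 H
  atom 10: C, bond orders sum to 2 (valence 4) → 2 H
  atom 11: C, bond orders sum to 2 (valence 4) → 2 H
  atom 12: C, bond orders sum to 3 (valence 4) → 1 H
  atom 13: O, bond orders sum to 1 (valence 2) → 1 H
  atom 14: C, bond orders sum to 3 (valence 4) → 1 H
  atom 15: F (halogen, monovalent) → 0 H
  atom 16: C, bond orders sum to 2 (valence 4) → 2 H
  atom 17: C, bond orders sum to 2 (valence 4) → 2 H
  atom 18: C, bond orders sum to 4 (valence 4) → 0 H
  atom 19: N, bond orders sum to 1 (valence 3) → 2 H
  atom 20: O, bond orders sum to 2 (valence 2) → 0 H
Totals → C:13, H:24, Cl:1, F:1, N:2, O:3.
In Hill order: C13H24ClFN2O3.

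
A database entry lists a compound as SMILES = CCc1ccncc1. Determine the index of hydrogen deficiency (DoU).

Molecular formula: C7H9N.
DoU = (2C + 2 + N − H − X) / 2, where X is the halogen count and O/S are ignored.
    = (2·7 + 2 + 1 − 9 − 0) / 2 = 8 / 2 = 4.

4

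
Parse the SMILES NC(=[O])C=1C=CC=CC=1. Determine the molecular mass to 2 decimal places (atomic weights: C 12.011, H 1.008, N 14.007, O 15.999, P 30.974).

First, the molecular formula is C7H7NO (counting implicit H from valence).
  C: 7 × 12.011 = 84.077
  H: 7 × 1.008 = 7.056
  N: 1 × 14.007 = 14.007
  O: 1 × 15.999 = 15.999
Sum: 7×12.011 + 7×1.008 + 1×14.007 + 1×15.999 = 121.139 → 121.14 g/mol.

121.14 g/mol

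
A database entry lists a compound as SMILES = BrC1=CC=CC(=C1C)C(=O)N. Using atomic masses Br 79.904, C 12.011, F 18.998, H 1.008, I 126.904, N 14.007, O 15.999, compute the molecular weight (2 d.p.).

214.06 g/mol

First, the molecular formula is C8H8BrNO (counting implicit H from valence).
  Br: 1 × 79.904 = 79.904
  C: 8 × 12.011 = 96.088
  H: 8 × 1.008 = 8.064
  N: 1 × 14.007 = 14.007
  O: 1 × 15.999 = 15.999
Sum: 1×79.904 + 8×12.011 + 8×1.008 + 1×14.007 + 1×15.999 = 214.062 → 214.06 g/mol.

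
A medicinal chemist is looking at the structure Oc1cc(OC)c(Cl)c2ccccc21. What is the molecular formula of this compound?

Walk through each heavy atom and fill implicit hydrogens from standard valence (C 4, N 3, O 2, S 2, halogen 1); for lowercase aromatic atoms, an aromatic c carries 1 H when it has two neighbours and 0 H with three, and aromatic n carries 0 H:
  atom 1: O, bond orders sum to 1 (valence 2) → 1 H
  atom 2: aromatic c, 3 neighbours → 0 H
  atom 3: aromatic c, 2 neighbours → 1 H
  atom 4: aromatic c, 3 neighbours → 0 H
  atom 5: O, bond orders sum to 2 (valence 2) → 0 H
  atom 6: C, bond orders sum to 1 (valence 4) → 3 H
  atom 7: aromatic c, 3 neighbours → 0 H
  atom 8: Cl (halogen, monovalent) → 0 H
  atom 9: aromatic c, 3 neighbours → 0 H
  atom 10: aromatic c, 2 neighbours → 1 H
  atom 11: aromatic c, 2 neighbours → 1 H
  atom 12: aromatic c, 2 neighbours → 1 H
  atom 13: aromatic c, 2 neighbours → 1 H
  atom 14: aromatic c, 3 neighbours → 0 H
Totals → C:11, H:9, Cl:1, O:2.
In Hill order: C11H9ClO2.

C11H9ClO2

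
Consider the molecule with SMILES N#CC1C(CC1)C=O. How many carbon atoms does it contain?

Count every carbon token in the SMILES (each C, including those in ring-closure positions and inside branches).
Carbon count: 6.

6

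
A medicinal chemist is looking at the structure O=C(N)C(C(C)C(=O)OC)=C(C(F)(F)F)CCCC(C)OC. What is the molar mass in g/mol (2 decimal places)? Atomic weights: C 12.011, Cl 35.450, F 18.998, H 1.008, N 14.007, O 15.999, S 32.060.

First, the molecular formula is C14H22F3NO4 (counting implicit H from valence).
  C: 14 × 12.011 = 168.154
  F: 3 × 18.998 = 56.994
  H: 22 × 1.008 = 22.176
  N: 1 × 14.007 = 14.007
  O: 4 × 15.999 = 63.996
Sum: 14×12.011 + 3×18.998 + 22×1.008 + 1×14.007 + 4×15.999 = 325.327 → 325.33 g/mol.

325.33 g/mol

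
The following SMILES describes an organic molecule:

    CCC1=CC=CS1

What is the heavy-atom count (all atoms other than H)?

7

Every atom symbol written in the SMILES (organic subset) is one heavy atom; implicit H are not written.
Heavy atoms by element → C:6, S:1.
Total: 7.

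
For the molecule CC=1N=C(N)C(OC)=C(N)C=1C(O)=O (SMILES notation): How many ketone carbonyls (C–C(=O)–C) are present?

Scan the SMILES for the ketone motif — none present.
Groups that are present: 1 carboxylic acid, 1 ether, 2 primary amine.

0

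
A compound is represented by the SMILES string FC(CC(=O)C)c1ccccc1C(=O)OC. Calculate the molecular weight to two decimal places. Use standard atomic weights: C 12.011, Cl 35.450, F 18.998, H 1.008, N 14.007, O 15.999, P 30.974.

224.23 g/mol

First, the molecular formula is C12H13FO3 (counting implicit H from valence).
  C: 12 × 12.011 = 144.132
  F: 1 × 18.998 = 18.998
  H: 13 × 1.008 = 13.104
  O: 3 × 15.999 = 47.997
Sum: 12×12.011 + 1×18.998 + 13×1.008 + 3×15.999 = 224.231 → 224.23 g/mol.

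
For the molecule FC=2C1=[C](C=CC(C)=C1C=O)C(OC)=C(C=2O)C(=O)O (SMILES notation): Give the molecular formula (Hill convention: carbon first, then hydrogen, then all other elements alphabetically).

Walk through each heavy atom and fill implicit hydrogens from standard valence (C 4, N 3, O 2, S 2, halogen 1):
  atom 1: F (halogen, monovalent) → 0 H
  atom 2: C, bond orders sum to 4 (valence 4) → 0 H
  atom 3: C, bond orders sum to 4 (valence 4) → 0 H
  atom 4: C with explicit H count 0
  atom 5: C, bond orders sum to 3 (valence 4) → 1 H
  atom 6: C, bond orders sum to 3 (valence 4) → 1 H
  atom 7: C, bond orders sum to 4 (valence 4) → 0 H
  atom 8: C, bond orders sum to 1 (valence 4) → 3 H
  atom 9: C, bond orders sum to 4 (valence 4) → 0 H
  atom 10: C, bond orders sum to 3 (valence 4) → 1 H
  atom 11: O, bond orders sum to 2 (valence 2) → 0 H
  atom 12: C, bond orders sum to 4 (valence 4) → 0 H
  atom 13: O, bond orders sum to 2 (valence 2) → 0 H
  atom 14: C, bond orders sum to 1 (valence 4) → 3 H
  atom 15: C, bond orders sum to 4 (valence 4) → 0 H
  atom 16: C, bond orders sum to 4 (valence 4) → 0 H
  atom 17: O, bond orders sum to 1 (valence 2) → 1 H
  atom 18: C, bond orders sum to 4 (valence 4) → 0 H
  atom 19: O, bond orders sum to 2 (valence 2) → 0 H
  atom 20: O, bond orders sum to 1 (valence 2) → 1 H
Totals → C:14, H:11, F:1, O:5.
In Hill order: C14H11FO5.

C14H11FO5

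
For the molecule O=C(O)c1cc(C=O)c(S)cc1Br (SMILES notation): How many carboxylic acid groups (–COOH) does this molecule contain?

The carboxylic acid motif appears at heavy-atom position 2 in the SMILES.
Other groups present: 1 aldehyde, 1 thiol.
Carboxylic acid count: 1.

1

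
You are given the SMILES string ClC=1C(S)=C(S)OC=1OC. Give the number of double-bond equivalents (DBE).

3

Degree of unsaturation = (number of rings) + (number of π bonds).
Ring closures in the SMILES: 1.
π bonds: 2 double bonds (each 1 DoU) → 2 DoU from unsaturation.
Total DoU = 1 + 2 = 3.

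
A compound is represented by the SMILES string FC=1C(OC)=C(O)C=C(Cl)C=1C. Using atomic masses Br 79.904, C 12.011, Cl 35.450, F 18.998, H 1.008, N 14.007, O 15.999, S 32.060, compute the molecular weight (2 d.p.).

190.60 g/mol

First, the molecular formula is C8H8ClFO2 (counting implicit H from valence).
  C: 8 × 12.011 = 96.088
  Cl: 1 × 35.450 = 35.450
  F: 1 × 18.998 = 18.998
  H: 8 × 1.008 = 8.064
  O: 2 × 15.999 = 31.998
Sum: 8×12.011 + 1×35.450 + 1×18.998 + 8×1.008 + 2×15.999 = 190.598 → 190.60 g/mol.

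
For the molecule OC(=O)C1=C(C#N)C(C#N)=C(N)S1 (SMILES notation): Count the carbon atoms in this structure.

Count every carbon token in the SMILES (each C, including those in ring-closure positions and inside branches).
Carbon count: 7.

7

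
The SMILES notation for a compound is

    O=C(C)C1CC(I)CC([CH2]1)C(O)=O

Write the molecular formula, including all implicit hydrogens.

Walk through each heavy atom and fill implicit hydrogens from standard valence (C 4, N 3, O 2, S 2, halogen 1):
  atom 1: O, bond orders sum to 2 (valence 2) → 0 H
  atom 2: C, bond orders sum to 4 (valence 4) → 0 H
  atom 3: C, bond orders sum to 1 (valence 4) → 3 H
  atom 4: C, bond orders sum to 3 (valence 4) → 1 H
  atom 5: C, bond orders sum to 2 (valence 4) → 2 H
  atom 6: C, bond orders sum to 3 (valence 4) → 1 H
  atom 7: I (halogen, monovalent) → 0 H
  atom 8: C, bond orders sum to 2 (valence 4) → 2 H
  atom 9: C, bond orders sum to 3 (valence 4) → 1 H
  atom 10: C with explicit H count 2
  atom 11: C, bond orders sum to 4 (valence 4) → 0 H
  atom 12: O, bond orders sum to 1 (valence 2) → 1 H
  atom 13: O, bond orders sum to 2 (valence 2) → 0 H
Totals → C:9, H:13, I:1, O:3.

C9H13IO3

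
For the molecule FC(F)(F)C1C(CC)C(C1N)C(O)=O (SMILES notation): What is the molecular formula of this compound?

C8H12F3NO2

Walk through each heavy atom and fill implicit hydrogens from standard valence (C 4, N 3, O 2, S 2, halogen 1):
  atom 1: F (halogen, monovalent) → 0 H
  atom 2: C, bond orders sum to 4 (valence 4) → 0 H
  atom 3: F (halogen, monovalent) → 0 H
  atom 4: F (halogen, monovalent) → 0 H
  atom 5: C, bond orders sum to 3 (valence 4) → 1 H
  atom 6: C, bond orders sum to 3 (valence 4) → 1 H
  atom 7: C, bond orders sum to 2 (valence 4) → 2 H
  atom 8: C, bond orders sum to 1 (valence 4) → 3 H
  atom 9: C, bond orders sum to 3 (valence 4) → 1 H
  atom 10: C, bond orders sum to 3 (valence 4) → 1 H
  atom 11: N, bond orders sum to 1 (valence 3) → 2 H
  atom 12: C, bond orders sum to 4 (valence 4) → 0 H
  atom 13: O, bond orders sum to 1 (valence 2) → 1 H
  atom 14: O, bond orders sum to 2 (valence 2) → 0 H
Totals → C:8, H:12, F:3, N:1, O:2.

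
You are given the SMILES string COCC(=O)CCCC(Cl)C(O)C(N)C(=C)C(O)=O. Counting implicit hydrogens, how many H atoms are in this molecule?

Walk through each heavy atom and fill implicit hydrogens from standard valence (C 4, N 3, O 2, S 2, halogen 1):
  atom 1: C, bond orders sum to 1 (valence 4) → 3 H
  atom 2: O, bond orders sum to 2 (valence 2) → 0 H
  atom 3: C, bond orders sum to 2 (valence 4) → 2 H
  atom 4: C, bond orders sum to 4 (valence 4) → 0 H
  atom 5: O, bond orders sum to 2 (valence 2) → 0 H
  atom 6: C, bond orders sum to 2 (valence 4) → 2 H
  atom 7: C, bond orders sum to 2 (valence 4) → 2 H
  atom 8: C, bond orders sum to 2 (valence 4) → 2 H
  atom 9: C, bond orders sum to 3 (valence 4) → 1 H
  atom 10: Cl (halogen, monovalent) → 0 H
  atom 11: C, bond orders sum to 3 (valence 4) → 1 H
  atom 12: O, bond orders sum to 1 (valence 2) → 1 H
  atom 13: C, bond orders sum to 3 (valence 4) → 1 H
  atom 14: N, bond orders sum to 1 (valence 3) → 2 H
  atom 15: C, bond orders sum to 4 (valence 4) → 0 H
  atom 16: C, bond orders sum to 2 (valence 4) → 2 H
  atom 17: C, bond orders sum to 4 (valence 4) → 0 H
  atom 18: O, bond orders sum to 1 (valence 2) → 1 H
  atom 19: O, bond orders sum to 2 (valence 2) → 0 H
Total hydrogens: 20.

20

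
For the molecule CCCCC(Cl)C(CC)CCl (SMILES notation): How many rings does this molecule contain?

0

In SMILES, each pair of matching ring-closure digits denotes one ring-closing bond; the number of such bonds equals the number of independent rings.
Ring-closure bonds here: 0.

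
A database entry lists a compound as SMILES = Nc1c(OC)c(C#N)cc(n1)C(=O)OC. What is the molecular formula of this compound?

C9H9N3O3

Walk through each heavy atom and fill implicit hydrogens from standard valence (C 4, N 3, O 2, S 2, halogen 1); for lowercase aromatic atoms, an aromatic c carries 1 H when it has two neighbours and 0 H with three, and aromatic n carries 0 H:
  atom 1: N, bond orders sum to 1 (valence 3) → 2 H
  atom 2: aromatic c, 3 neighbours → 0 H
  atom 3: aromatic c, 3 neighbours → 0 H
  atom 4: O, bond orders sum to 2 (valence 2) → 0 H
  atom 5: C, bond orders sum to 1 (valence 4) → 3 H
  atom 6: aromatic c, 3 neighbours → 0 H
  atom 7: C, bond orders sum to 4 (valence 4) → 0 H
  atom 8: N, bond orders sum to 3 (valence 3) → 0 H
  atom 9: aromatic c, 2 neighbours → 1 H
  atom 10: aromatic c, 3 neighbours → 0 H
  atom 11: aromatic n, 2 neighbours → 0 H
  atom 12: C, bond orders sum to 4 (valence 4) → 0 H
  atom 13: O, bond orders sum to 2 (valence 2) → 0 H
  atom 14: O, bond orders sum to 2 (valence 2) → 0 H
  atom 15: C, bond orders sum to 1 (valence 4) → 3 H
Totals → C:9, H:9, N:3, O:3.
In Hill order: C9H9N3O3.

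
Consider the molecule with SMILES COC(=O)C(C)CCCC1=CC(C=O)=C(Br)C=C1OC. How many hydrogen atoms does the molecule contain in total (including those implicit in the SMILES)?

Walk through each heavy atom and fill implicit hydrogens from standard valence (C 4, N 3, O 2, S 2, halogen 1):
  atom 1: C, bond orders sum to 1 (valence 4) → 3 H
  atom 2: O, bond orders sum to 2 (valence 2) → 0 H
  atom 3: C, bond orders sum to 4 (valence 4) → 0 H
  atom 4: O, bond orders sum to 2 (valence 2) → 0 H
  atom 5: C, bond orders sum to 3 (valence 4) → 1 H
  atom 6: C, bond orders sum to 1 (valence 4) → 3 H
  atom 7: C, bond orders sum to 2 (valence 4) → 2 H
  atom 8: C, bond orders sum to 2 (valence 4) → 2 H
  atom 9: C, bond orders sum to 2 (valence 4) → 2 H
  atom 10: C, bond orders sum to 4 (valence 4) → 0 H
  atom 11: C, bond orders sum to 3 (valence 4) → 1 H
  atom 12: C, bond orders sum to 4 (valence 4) → 0 H
  atom 13: C, bond orders sum to 3 (valence 4) → 1 H
  atom 14: O, bond orders sum to 2 (valence 2) → 0 H
  atom 15: C, bond orders sum to 4 (valence 4) → 0 H
  atom 16: Br (halogen, monovalent) → 0 H
  atom 17: C, bond orders sum to 3 (valence 4) → 1 H
  atom 18: C, bond orders sum to 4 (valence 4) → 0 H
  atom 19: O, bond orders sum to 2 (valence 2) → 0 H
  atom 20: C, bond orders sum to 1 (valence 4) → 3 H
Total hydrogens: 19.

19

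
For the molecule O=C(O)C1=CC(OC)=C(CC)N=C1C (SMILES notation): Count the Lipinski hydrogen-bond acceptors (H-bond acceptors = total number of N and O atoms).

N atoms: 1; O atoms: 3.
Lipinski HBA = 1 + 3 = 4.

4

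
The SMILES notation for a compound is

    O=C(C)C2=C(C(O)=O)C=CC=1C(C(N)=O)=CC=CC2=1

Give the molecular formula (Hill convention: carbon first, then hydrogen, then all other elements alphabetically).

Walk through each heavy atom and fill implicit hydrogens from standard valence (C 4, N 3, O 2, S 2, halogen 1):
  atom 1: O, bond orders sum to 2 (valence 2) → 0 H
  atom 2: C, bond orders sum to 4 (valence 4) → 0 H
  atom 3: C, bond orders sum to 1 (valence 4) → 3 H
  atom 4: C, bond orders sum to 4 (valence 4) → 0 H
  atom 5: C, bond orders sum to 4 (valence 4) → 0 H
  atom 6: C, bond orders sum to 4 (valence 4) → 0 H
  atom 7: O, bond orders sum to 1 (valence 2) → 1 H
  atom 8: O, bond orders sum to 2 (valence 2) → 0 H
  atom 9: C, bond orders sum to 3 (valence 4) → 1 H
  atom 10: C, bond orders sum to 3 (valence 4) → 1 H
  atom 11: C, bond orders sum to 4 (valence 4) → 0 H
  atom 12: C, bond orders sum to 4 (valence 4) → 0 H
  atom 13: C, bond orders sum to 4 (valence 4) → 0 H
  atom 14: N, bond orders sum to 1 (valence 3) → 2 H
  atom 15: O, bond orders sum to 2 (valence 2) → 0 H
  atom 16: C, bond orders sum to 3 (valence 4) → 1 H
  atom 17: C, bond orders sum to 3 (valence 4) → 1 H
  atom 18: C, bond orders sum to 3 (valence 4) → 1 H
  atom 19: C, bond orders sum to 4 (valence 4) → 0 H
Totals → C:14, H:11, N:1, O:4.
In Hill order: C14H11NO4.

C14H11NO4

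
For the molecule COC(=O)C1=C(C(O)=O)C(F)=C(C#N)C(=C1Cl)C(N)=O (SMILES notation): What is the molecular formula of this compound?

Walk through each heavy atom and fill implicit hydrogens from standard valence (C 4, N 3, O 2, S 2, halogen 1):
  atom 1: C, bond orders sum to 1 (valence 4) → 3 H
  atom 2: O, bond orders sum to 2 (valence 2) → 0 H
  atom 3: C, bond orders sum to 4 (valence 4) → 0 H
  atom 4: O, bond orders sum to 2 (valence 2) → 0 H
  atom 5: C, bond orders sum to 4 (valence 4) → 0 H
  atom 6: C, bond orders sum to 4 (valence 4) → 0 H
  atom 7: C, bond orders sum to 4 (valence 4) → 0 H
  atom 8: O, bond orders sum to 1 (valence 2) → 1 H
  atom 9: O, bond orders sum to 2 (valence 2) → 0 H
  atom 10: C, bond orders sum to 4 (valence 4) → 0 H
  atom 11: F (halogen, monovalent) → 0 H
  atom 12: C, bond orders sum to 4 (valence 4) → 0 H
  atom 13: C, bond orders sum to 4 (valence 4) → 0 H
  atom 14: N, bond orders sum to 3 (valence 3) → 0 H
  atom 15: C, bond orders sum to 4 (valence 4) → 0 H
  atom 16: C, bond orders sum to 4 (valence 4) → 0 H
  atom 17: Cl (halogen, monovalent) → 0 H
  atom 18: C, bond orders sum to 4 (valence 4) → 0 H
  atom 19: N, bond orders sum to 1 (valence 3) → 2 H
  atom 20: O, bond orders sum to 2 (valence 2) → 0 H
Totals → C:11, H:6, Cl:1, F:1, N:2, O:5.
In Hill order: C11H6ClFN2O5.

C11H6ClFN2O5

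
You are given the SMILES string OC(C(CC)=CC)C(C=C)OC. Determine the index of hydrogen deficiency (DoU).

Degree of unsaturation = (number of rings) + (number of π bonds).
Ring closures in the SMILES: 0.
π bonds: 2 double bonds (each 1 DoU) → 2 DoU from unsaturation.
Total DoU = 0 + 2 = 2.

2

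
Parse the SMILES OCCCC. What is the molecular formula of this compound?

C4H10O

Walk through each heavy atom and fill implicit hydrogens from standard valence (C 4, N 3, O 2, S 2, halogen 1):
  atom 1: O, bond orders sum to 1 (valence 2) → 1 H
  atom 2: C, bond orders sum to 2 (valence 4) → 2 H
  atom 3: C, bond orders sum to 2 (valence 4) → 2 H
  atom 4: C, bond orders sum to 2 (valence 4) → 2 H
  atom 5: C, bond orders sum to 1 (valence 4) → 3 H
Totals → C:4, H:10, O:1.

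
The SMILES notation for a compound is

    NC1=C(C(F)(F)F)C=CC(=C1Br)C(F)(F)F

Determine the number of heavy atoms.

Every atom symbol written in the SMILES (organic subset) is one heavy atom; implicit H are not written.
Heavy atoms by element → Br:1, C:8, F:6, N:1.
Total: 16.

16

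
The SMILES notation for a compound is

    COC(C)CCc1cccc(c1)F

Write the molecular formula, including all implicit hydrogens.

Walk through each heavy atom and fill implicit hydrogens from standard valence (C 4, N 3, O 2, S 2, halogen 1); for lowercase aromatic atoms, an aromatic c carries 1 H when it has two neighbours and 0 H with three, and aromatic n carries 0 H:
  atom 1: C, bond orders sum to 1 (valence 4) → 3 H
  atom 2: O, bond orders sum to 2 (valence 2) → 0 H
  atom 3: C, bond orders sum to 3 (valence 4) → 1 H
  atom 4: C, bond orders sum to 1 (valence 4) → 3 H
  atom 5: C, bond orders sum to 2 (valence 4) → 2 H
  atom 6: C, bond orders sum to 2 (valence 4) → 2 H
  atom 7: aromatic c, 3 neighbours → 0 H
  atom 8: aromatic c, 2 neighbours → 1 H
  atom 9: aromatic c, 2 neighbours → 1 H
  atom 10: aromatic c, 2 neighbours → 1 H
  atom 11: aromatic c, 3 neighbours → 0 H
  atom 12: aromatic c, 2 neighbours → 1 H
  atom 13: F (halogen, monovalent) → 0 H
Totals → C:11, H:15, F:1, O:1.

C11H15FO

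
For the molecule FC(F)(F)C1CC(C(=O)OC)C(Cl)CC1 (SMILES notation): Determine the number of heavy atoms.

Every atom symbol written in the SMILES (organic subset) is one heavy atom; implicit H are not written.
Heavy atoms by element → C:9, Cl:1, F:3, O:2.
Total: 15.

15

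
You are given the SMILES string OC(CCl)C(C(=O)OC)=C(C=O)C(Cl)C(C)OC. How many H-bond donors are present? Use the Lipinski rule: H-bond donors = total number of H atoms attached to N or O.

Donors: find every N or O and count the H atoms it carries.
  atom 1 (O): bond orders sum to 1 → 1 H
  atom 7 (O): bond orders sum to 2 → 0 H
  atom 8 (O): bond orders sum to 2 → 0 H
  atom 12 (O): bond orders sum to 2 → 0 H
  atom 17 (O): bond orders sum to 2 → 0 H
Lipinski HBD = 1.

1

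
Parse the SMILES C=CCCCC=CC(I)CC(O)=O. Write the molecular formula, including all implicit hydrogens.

C10H15IO2

Walk through each heavy atom and fill implicit hydrogens from standard valence (C 4, N 3, O 2, S 2, halogen 1):
  atom 1: C, bond orders sum to 2 (valence 4) → 2 H
  atom 2: C, bond orders sum to 3 (valence 4) → 1 H
  atom 3: C, bond orders sum to 2 (valence 4) → 2 H
  atom 4: C, bond orders sum to 2 (valence 4) → 2 H
  atom 5: C, bond orders sum to 2 (valence 4) → 2 H
  atom 6: C, bond orders sum to 3 (valence 4) → 1 H
  atom 7: C, bond orders sum to 3 (valence 4) → 1 H
  atom 8: C, bond orders sum to 3 (valence 4) → 1 H
  atom 9: I (halogen, monovalent) → 0 H
  atom 10: C, bond orders sum to 2 (valence 4) → 2 H
  atom 11: C, bond orders sum to 4 (valence 4) → 0 H
  atom 12: O, bond orders sum to 1 (valence 2) → 1 H
  atom 13: O, bond orders sum to 2 (valence 2) → 0 H
Totals → C:10, H:15, I:1, O:2.
In Hill order: C10H15IO2.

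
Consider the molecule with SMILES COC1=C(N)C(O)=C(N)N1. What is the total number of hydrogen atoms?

9

Walk through each heavy atom and fill implicit hydrogens from standard valence (C 4, N 3, O 2, S 2, halogen 1):
  atom 1: C, bond orders sum to 1 (valence 4) → 3 H
  atom 2: O, bond orders sum to 2 (valence 2) → 0 H
  atom 3: C, bond orders sum to 4 (valence 4) → 0 H
  atom 4: C, bond orders sum to 4 (valence 4) → 0 H
  atom 5: N, bond orders sum to 1 (valence 3) → 2 H
  atom 6: C, bond orders sum to 4 (valence 4) → 0 H
  atom 7: O, bond orders sum to 1 (valence 2) → 1 H
  atom 8: C, bond orders sum to 4 (valence 4) → 0 H
  atom 9: N, bond orders sum to 1 (valence 3) → 2 H
  atom 10: N, bond orders sum to 2 (valence 3) → 1 H
Total hydrogens: 9.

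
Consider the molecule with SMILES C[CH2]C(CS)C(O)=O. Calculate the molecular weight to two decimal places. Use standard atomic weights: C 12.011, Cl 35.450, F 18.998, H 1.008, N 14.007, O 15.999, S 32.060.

134.19 g/mol

First, the molecular formula is C5H10O2S (counting implicit H from valence).
  C: 5 × 12.011 = 60.055
  H: 10 × 1.008 = 10.080
  O: 2 × 15.999 = 31.998
  S: 1 × 32.060 = 32.060
Sum: 5×12.011 + 10×1.008 + 2×15.999 + 1×32.060 = 134.193 → 134.19 g/mol.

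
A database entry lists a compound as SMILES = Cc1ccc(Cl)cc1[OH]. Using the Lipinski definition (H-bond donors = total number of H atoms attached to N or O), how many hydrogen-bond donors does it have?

1

Donors: find every N or O and count the H atoms it carries.
  atom 9 (O): bond orders sum to 1 → 1 H
Lipinski HBD = 1.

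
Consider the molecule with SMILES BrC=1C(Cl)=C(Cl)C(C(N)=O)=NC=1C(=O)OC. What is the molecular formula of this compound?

C8H5BrCl2N2O3

Walk through each heavy atom and fill implicit hydrogens from standard valence (C 4, N 3, O 2, S 2, halogen 1):
  atom 1: Br (halogen, monovalent) → 0 H
  atom 2: C, bond orders sum to 4 (valence 4) → 0 H
  atom 3: C, bond orders sum to 4 (valence 4) → 0 H
  atom 4: Cl (halogen, monovalent) → 0 H
  atom 5: C, bond orders sum to 4 (valence 4) → 0 H
  atom 6: Cl (halogen, monovalent) → 0 H
  atom 7: C, bond orders sum to 4 (valence 4) → 0 H
  atom 8: C, bond orders sum to 4 (valence 4) → 0 H
  atom 9: N, bond orders sum to 1 (valence 3) → 2 H
  atom 10: O, bond orders sum to 2 (valence 2) → 0 H
  atom 11: N, bond orders sum to 3 (valence 3) → 0 H
  atom 12: C, bond orders sum to 4 (valence 4) → 0 H
  atom 13: C, bond orders sum to 4 (valence 4) → 0 H
  atom 14: O, bond orders sum to 2 (valence 2) → 0 H
  atom 15: O, bond orders sum to 2 (valence 2) → 0 H
  atom 16: C, bond orders sum to 1 (valence 4) → 3 H
Totals → C:8, H:5, Br:1, Cl:2, N:2, O:3.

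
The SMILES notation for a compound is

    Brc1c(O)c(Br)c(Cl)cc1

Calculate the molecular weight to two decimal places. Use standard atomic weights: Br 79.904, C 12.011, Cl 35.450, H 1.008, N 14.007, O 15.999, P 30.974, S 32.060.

286.35 g/mol

First, the molecular formula is C6H3Br2ClO (counting implicit H from valence).
  Br: 2 × 79.904 = 159.808
  C: 6 × 12.011 = 72.066
  Cl: 1 × 35.450 = 35.450
  H: 3 × 1.008 = 3.024
  O: 1 × 15.999 = 15.999
Sum: 2×79.904 + 6×12.011 + 1×35.450 + 3×1.008 + 1×15.999 = 286.347 → 286.35 g/mol.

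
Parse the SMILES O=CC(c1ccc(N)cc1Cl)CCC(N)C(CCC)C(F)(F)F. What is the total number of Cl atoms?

1

Scan the SMILES for Cl atoms (remember two-letter symbols like Cl and Br are single atoms).
Chlorine count: 1.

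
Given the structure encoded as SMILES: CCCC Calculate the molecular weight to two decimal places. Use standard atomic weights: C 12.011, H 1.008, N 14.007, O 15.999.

58.12 g/mol

First, the molecular formula is C4H10 (counting implicit H from valence).
  C: 4 × 12.011 = 48.044
  H: 10 × 1.008 = 10.080
Sum: 4×12.011 + 10×1.008 = 58.124 → 58.12 g/mol.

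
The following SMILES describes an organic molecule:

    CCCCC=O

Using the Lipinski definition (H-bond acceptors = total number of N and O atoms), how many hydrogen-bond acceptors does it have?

1

N atoms: 0; O atoms: 1.
Lipinski HBA = 0 + 1 = 1.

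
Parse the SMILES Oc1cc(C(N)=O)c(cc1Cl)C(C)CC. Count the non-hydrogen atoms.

15

Every atom symbol written in the SMILES (organic subset) is one heavy atom; implicit H are not written.
Heavy atoms by element → C:11, Cl:1, N:1, O:2.
Total: 15.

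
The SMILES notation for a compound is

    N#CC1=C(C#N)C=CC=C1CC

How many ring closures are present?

In SMILES, each pair of matching ring-closure digits denotes one ring-closing bond; the number of such bonds equals the number of independent rings.
Ring-closure bonds here: 1.

1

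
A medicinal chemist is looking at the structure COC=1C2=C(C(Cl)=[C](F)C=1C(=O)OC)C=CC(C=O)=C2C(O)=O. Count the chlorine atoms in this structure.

1

Scan the SMILES for Cl atoms (remember two-letter symbols like Cl and Br are single atoms).
Chlorine count: 1.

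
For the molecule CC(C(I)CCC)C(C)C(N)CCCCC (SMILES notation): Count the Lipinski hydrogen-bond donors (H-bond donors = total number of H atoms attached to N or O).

2

Donors: find every N or O and count the H atoms it carries.
  atom 11 (N): bond orders sum to 1 → 2 H
Lipinski HBD = 2.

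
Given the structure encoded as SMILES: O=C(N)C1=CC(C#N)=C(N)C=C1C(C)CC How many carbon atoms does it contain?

12

Count every carbon token in the SMILES (each C, including those in ring-closure positions and inside branches).
Carbon count: 12.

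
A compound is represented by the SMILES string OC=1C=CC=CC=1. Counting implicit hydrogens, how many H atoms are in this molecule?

6

Walk through each heavy atom and fill implicit hydrogens from standard valence (C 4, N 3, O 2, S 2, halogen 1):
  atom 1: O, bond orders sum to 1 (valence 2) → 1 H
  atom 2: C, bond orders sum to 4 (valence 4) → 0 H
  atom 3: C, bond orders sum to 3 (valence 4) → 1 H
  atom 4: C, bond orders sum to 3 (valence 4) → 1 H
  atom 5: C, bond orders sum to 3 (valence 4) → 1 H
  atom 6: C, bond orders sum to 3 (valence 4) → 1 H
  atom 7: C, bond orders sum to 3 (valence 4) → 1 H
Total hydrogens: 6.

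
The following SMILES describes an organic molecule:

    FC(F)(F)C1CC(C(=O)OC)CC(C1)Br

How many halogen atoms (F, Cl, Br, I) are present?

4

Halogen atoms appear at heavy-atom positions 1, 3, 4, 15 (1×Br, 3×F).
Other groups present: 1 ester.
Halogen count: 4.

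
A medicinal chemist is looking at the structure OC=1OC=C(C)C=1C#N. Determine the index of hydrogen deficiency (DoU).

Degree of unsaturation = (number of rings) + (number of π bonds).
Ring closures in the SMILES: 1.
π bonds: 2 double bonds (each 1 DoU), 1 triple bond (each 2 DoU) → 4 DoU from unsaturation.
Total DoU = 1 + 4 = 5.

5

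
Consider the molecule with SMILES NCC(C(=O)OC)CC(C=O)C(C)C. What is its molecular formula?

Walk through each heavy atom and fill implicit hydrogens from standard valence (C 4, N 3, O 2, S 2, halogen 1):
  atom 1: N, bond orders sum to 1 (valence 3) → 2 H
  atom 2: C, bond orders sum to 2 (valence 4) → 2 H
  atom 3: C, bond orders sum to 3 (valence 4) → 1 H
  atom 4: C, bond orders sum to 4 (valence 4) → 0 H
  atom 5: O, bond orders sum to 2 (valence 2) → 0 H
  atom 6: O, bond orders sum to 2 (valence 2) → 0 H
  atom 7: C, bond orders sum to 1 (valence 4) → 3 H
  atom 8: C, bond orders sum to 2 (valence 4) → 2 H
  atom 9: C, bond orders sum to 3 (valence 4) → 1 H
  atom 10: C, bond orders sum to 3 (valence 4) → 1 H
  atom 11: O, bond orders sum to 2 (valence 2) → 0 H
  atom 12: C, bond orders sum to 3 (valence 4) → 1 H
  atom 13: C, bond orders sum to 1 (valence 4) → 3 H
  atom 14: C, bond orders sum to 1 (valence 4) → 3 H
Totals → C:10, H:19, N:1, O:3.

C10H19NO3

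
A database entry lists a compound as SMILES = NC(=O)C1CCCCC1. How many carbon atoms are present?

Count every carbon token in the SMILES (each C, including those in ring-closure positions and inside branches).
Carbon count: 7.

7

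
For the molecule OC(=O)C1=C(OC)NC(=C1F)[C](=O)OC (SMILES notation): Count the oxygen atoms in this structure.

5

Scan the SMILES for O atoms (remember two-letter symbols like Cl and Br are single atoms).
Oxygen count: 5.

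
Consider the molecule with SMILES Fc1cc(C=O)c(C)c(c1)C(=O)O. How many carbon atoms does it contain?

Count every carbon token in the SMILES (each C, including those in ring-closure positions and inside branches).
Carbon count: 9.

9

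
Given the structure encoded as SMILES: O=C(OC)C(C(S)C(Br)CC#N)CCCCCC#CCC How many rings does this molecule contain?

In SMILES, each pair of matching ring-closure digits denotes one ring-closing bond; the number of such bonds equals the number of independent rings.
Ring-closure bonds here: 0.

0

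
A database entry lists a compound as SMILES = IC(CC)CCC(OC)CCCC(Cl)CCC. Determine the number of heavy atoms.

Every atom symbol written in the SMILES (organic subset) is one heavy atom; implicit H are not written.
Heavy atoms by element → C:14, Cl:1, I:1, O:1.
Total: 17.

17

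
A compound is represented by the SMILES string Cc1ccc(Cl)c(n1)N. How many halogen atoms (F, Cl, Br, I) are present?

1

Halogen atoms appear at heavy-atom position 6 (1×Cl).
Other groups present: 1 primary amine.
Halogen count: 1.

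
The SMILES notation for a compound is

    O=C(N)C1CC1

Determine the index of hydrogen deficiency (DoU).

Molecular formula: C4H7NO.
DoU = (2C + 2 + N − H − X) / 2, where X is the halogen count and O/S are ignored.
    = (2·4 + 2 + 1 − 7 − 0) / 2 = 4 / 2 = 2.

2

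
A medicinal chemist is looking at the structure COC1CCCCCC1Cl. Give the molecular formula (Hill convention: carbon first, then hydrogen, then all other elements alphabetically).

C8H15ClO

Walk through each heavy atom and fill implicit hydrogens from standard valence (C 4, N 3, O 2, S 2, halogen 1):
  atom 1: C, bond orders sum to 1 (valence 4) → 3 H
  atom 2: O, bond orders sum to 2 (valence 2) → 0 H
  atom 3: C, bond orders sum to 3 (valence 4) → 1 H
  atom 4: C, bond orders sum to 2 (valence 4) → 2 H
  atom 5: C, bond orders sum to 2 (valence 4) → 2 H
  atom 6: C, bond orders sum to 2 (valence 4) → 2 H
  atom 7: C, bond orders sum to 2 (valence 4) → 2 H
  atom 8: C, bond orders sum to 2 (valence 4) → 2 H
  atom 9: C, bond orders sum to 3 (valence 4) → 1 H
  atom 10: Cl (halogen, monovalent) → 0 H
Totals → C:8, H:15, Cl:1, O:1.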